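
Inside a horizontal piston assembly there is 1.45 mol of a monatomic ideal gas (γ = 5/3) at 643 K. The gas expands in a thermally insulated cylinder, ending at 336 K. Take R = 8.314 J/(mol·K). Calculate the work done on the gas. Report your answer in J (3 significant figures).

Adiabatic ⇒ Q = 0, so W_by = −ΔU = nCᵥ(T₁ − T₂).
Cᵥ = 3R/2 = 12.47 J/(mol·K).
W = (1.45)(12.47)(643 − 336) = 5551 J.
Work on gas = −W_by = -5551 J.

W ≈ -5550 J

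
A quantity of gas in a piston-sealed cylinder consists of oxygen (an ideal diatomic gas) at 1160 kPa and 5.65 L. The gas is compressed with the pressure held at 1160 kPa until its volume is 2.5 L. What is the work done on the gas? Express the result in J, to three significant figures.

W ≈ 3650 J

Isobaric: W = P ΔV.
W = (1160 kPa)(2.5 − 5.65 L) = (1160)(-3.15) = -3654 J.
Work on gas = −W_by = 3654 J.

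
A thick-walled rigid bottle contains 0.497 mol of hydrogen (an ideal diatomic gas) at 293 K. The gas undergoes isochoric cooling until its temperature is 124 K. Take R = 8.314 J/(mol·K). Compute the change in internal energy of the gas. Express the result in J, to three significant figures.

Constant volume ⇒ W = 0, so Q = ΔU = nCᵥΔT with Cᵥ = 5R/2 = 20.79 J/(mol·K).
ΔU = (0.497)(20.79)(124 − 293) = -1746 J.

ΔU ≈ -1750 J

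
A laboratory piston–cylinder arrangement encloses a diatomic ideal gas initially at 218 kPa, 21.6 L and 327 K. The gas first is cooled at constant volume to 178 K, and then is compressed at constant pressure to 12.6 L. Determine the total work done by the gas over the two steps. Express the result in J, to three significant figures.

Step 1 (isochoric): W = 0 (constant volume).
After step 1: P = 118.7 kPa (V unchanged).
Step 2 (isobaric): W = PΔV = (118.7 kPa)(12.6 − 21.6 L) = -1068 J.
W_total = 0 − 1068 = -1068 J.

W_total ≈ -1070 J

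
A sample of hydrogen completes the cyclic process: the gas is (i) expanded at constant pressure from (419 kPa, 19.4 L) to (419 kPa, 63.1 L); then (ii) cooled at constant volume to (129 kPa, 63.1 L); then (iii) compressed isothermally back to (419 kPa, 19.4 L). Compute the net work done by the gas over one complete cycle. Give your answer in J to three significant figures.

W_net ≈ 8710 J

Leg (i): W = PΔV = (419)(63.1 − 19.4) = 18310 J.
Leg (ii): W = 0.
Leg (iii): W = PᵢVᵢ ln(V_f/Vᵢ) = (8140) ln(19.4/63.1) = -9601 J.
W_net = 18310 − 9601 = 8710 J.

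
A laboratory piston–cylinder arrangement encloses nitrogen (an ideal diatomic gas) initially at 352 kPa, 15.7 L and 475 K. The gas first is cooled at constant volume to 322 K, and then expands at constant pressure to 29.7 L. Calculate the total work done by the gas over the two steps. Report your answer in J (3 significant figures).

W_total ≈ 3340 J

Step 1 (isochoric): W = 0 (constant volume).
After step 1: P = 238.6 kPa (V unchanged).
Step 2 (isobaric): W = PΔV = (238.6 kPa)(29.7 − 15.7 L) = 3341 J.
W_total = 0 + 3341 = 3341 J.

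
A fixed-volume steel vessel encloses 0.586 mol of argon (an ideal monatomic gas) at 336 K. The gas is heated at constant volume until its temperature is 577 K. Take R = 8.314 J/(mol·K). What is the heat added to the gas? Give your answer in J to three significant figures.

Q ≈ 1760 J

Constant volume ⇒ W = 0, so Q = ΔU = nCᵥΔT with Cᵥ = 3R/2 = 12.47 J/(mol·K).
ΔU = (0.586)(12.47)(577 − 336) = 1761 J.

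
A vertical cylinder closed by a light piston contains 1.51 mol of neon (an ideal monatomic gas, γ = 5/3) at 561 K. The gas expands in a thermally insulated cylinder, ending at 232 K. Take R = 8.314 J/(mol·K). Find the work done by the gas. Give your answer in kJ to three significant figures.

Adiabatic ⇒ Q = 0, so W_by = −ΔU = nCᵥ(T₁ − T₂).
Cᵥ = 3R/2 = 12.47 J/(mol·K).
W = (1.51)(12.47)(561 − 232) = 6195 J.

W ≈ 6.20 kJ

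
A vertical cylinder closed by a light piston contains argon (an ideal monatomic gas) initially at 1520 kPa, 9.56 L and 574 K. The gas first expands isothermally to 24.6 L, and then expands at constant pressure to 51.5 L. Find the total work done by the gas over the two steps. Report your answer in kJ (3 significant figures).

W_total ≈ 29.6 kJ

Step 1 (isothermal): W = P₁V₁ ln(V₂/V₁) = (14531) ln(24.6/9.56) = 13734 J.
After step 1: P = 590.7 kPa, V = 24.6 L, T = 574 K.
Step 2 (isobaric): W = PΔV = (590.7 kPa)(51.5 − 24.6 L) = 15890 J.
W_total = 13734 + 15890 = 29624 J.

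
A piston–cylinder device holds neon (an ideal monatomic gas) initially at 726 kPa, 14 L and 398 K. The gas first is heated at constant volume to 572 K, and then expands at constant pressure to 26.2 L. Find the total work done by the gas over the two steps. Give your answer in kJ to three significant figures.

Step 1 (isochoric): W = 0 (constant volume).
After step 1: P = 1043 kPa (V unchanged).
Step 2 (isobaric): W = PΔV = (1043 kPa)(26.2 − 14 L) = 12729 J.
W_total = 0 + 12729 = 12729 J.

W_total ≈ 12.7 kJ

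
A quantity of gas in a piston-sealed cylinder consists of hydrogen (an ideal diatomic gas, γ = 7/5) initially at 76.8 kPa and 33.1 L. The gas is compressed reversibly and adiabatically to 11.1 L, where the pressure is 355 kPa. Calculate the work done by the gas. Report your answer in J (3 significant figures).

Adiabatic: W = (P₁V₁ − P₂V₂)/(γ − 1) with γ = 7/5.
P₁V₁ = 2542 J, P₂V₂ = 3940 J.
W = (2542 − 3940) / 0.4 = -3496 J.

W ≈ -3500 J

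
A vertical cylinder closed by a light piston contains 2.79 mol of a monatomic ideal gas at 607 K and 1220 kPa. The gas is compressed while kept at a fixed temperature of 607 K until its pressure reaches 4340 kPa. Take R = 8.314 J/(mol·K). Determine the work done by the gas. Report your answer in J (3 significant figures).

W ≈ -17900 J

Isothermal process: W = nRT ln(V₂/V₁) = nRT ln(P₁/P₂).
W = (2.79)(8.314)(607) × ln(1220/4340)
  = 14080 × ln(0.2811) = 14080 × -1.269
W_by_gas = -17868 J.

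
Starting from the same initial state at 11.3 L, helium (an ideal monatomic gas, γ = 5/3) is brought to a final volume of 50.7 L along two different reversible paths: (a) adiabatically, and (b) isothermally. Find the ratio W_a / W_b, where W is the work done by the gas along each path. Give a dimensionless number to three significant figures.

Path (a) adiabatic: W = P₁V₁(1 − (V₁/V₂)^(γ−1))/(γ−1) → W_a/(P₁V₁) = 0.9486.
Path (b) isothermal: W = P₁V₁ ln(V₂/V₁) → W_b/(P₁V₁) = 1.501.
W_a / W_b = 0.9486 / 1.501 = 0.6319.

W_a / W_b ≈ 0.632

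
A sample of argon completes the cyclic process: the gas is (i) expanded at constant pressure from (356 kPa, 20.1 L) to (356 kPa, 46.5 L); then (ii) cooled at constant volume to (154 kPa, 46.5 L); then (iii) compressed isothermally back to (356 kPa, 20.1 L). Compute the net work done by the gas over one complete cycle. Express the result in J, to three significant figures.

W_net ≈ 3390 J

Leg (i): W = PΔV = (356)(46.5 − 20.1) = 9398 J.
Leg (ii): W = 0.
Leg (iii): W = PᵢVᵢ ln(V_f/Vᵢ) = (7161) ln(20.1/46.5) = -6006 J.
W_net = 9398 − 6006 = 3392 J.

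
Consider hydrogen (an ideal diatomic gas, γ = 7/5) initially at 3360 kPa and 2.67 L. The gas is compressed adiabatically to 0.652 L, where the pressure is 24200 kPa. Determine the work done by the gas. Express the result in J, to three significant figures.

W ≈ -17000 J

Adiabatic: W = (P₁V₁ − P₂V₂)/(γ − 1) with γ = 7/5.
P₁V₁ = 8971 J, P₂V₂ = 15778 J.
W = (8971 − 15778) / 0.4 = -17018 J.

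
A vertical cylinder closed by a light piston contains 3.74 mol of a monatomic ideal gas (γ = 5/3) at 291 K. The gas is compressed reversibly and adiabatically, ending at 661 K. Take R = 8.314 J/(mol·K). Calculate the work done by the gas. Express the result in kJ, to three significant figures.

Adiabatic ⇒ Q = 0, so W_by = −ΔU = nCᵥ(T₁ − T₂).
Cᵥ = 3R/2 = 12.47 J/(mol·K).
W = (3.74)(12.47)(291 − 661) = -17257 J.

W ≈ -17.3 kJ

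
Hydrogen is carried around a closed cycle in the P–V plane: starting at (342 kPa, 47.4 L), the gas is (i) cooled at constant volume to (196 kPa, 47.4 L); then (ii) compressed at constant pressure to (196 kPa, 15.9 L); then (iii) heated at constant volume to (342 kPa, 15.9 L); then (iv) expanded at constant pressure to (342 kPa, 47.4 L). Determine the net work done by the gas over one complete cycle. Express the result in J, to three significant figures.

Constant-volume legs do no work.
W(ii) = (196)(15.9 − 47.4) = -6174 J; W(iv) = (342)(47.4 − 15.9) = 10773 J.
W_net = -6174 + 10773 = 4599 J (the clockwise enclosed area).

W_net ≈ 4600 J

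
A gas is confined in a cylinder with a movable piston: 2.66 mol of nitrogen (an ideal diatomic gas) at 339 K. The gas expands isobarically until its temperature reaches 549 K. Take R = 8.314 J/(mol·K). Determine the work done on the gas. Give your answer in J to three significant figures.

W ≈ -4640 J

Isobaric: W = P ΔV = nR ΔT.
W = (2.66)(8.314)(549 − 339) = 4644 J.
Work on gas = −W_by = -4644 J.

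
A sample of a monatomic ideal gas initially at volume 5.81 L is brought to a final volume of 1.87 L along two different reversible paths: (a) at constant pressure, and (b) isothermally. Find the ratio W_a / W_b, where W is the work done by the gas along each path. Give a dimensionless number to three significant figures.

Path (a) isobaric: W = P₁(V₂ − V₁) → W_a/(P₁V₁) = -0.6781.
Path (b) isothermal: W = P₁V₁ ln(V₂/V₁) → W_b/(P₁V₁) = -1.134.
W_a / W_b = -0.6781 / -1.134 = 0.5982.

W_a / W_b ≈ 0.598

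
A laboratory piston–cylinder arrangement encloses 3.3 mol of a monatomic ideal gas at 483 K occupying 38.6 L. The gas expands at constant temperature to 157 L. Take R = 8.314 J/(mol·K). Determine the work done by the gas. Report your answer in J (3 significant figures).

W ≈ 18600 J

Isothermal: W = nRT ln(V₂/V₁).
W = (3.3)(8.314)(483) × ln(157/38.6)
  = 13252 × 1.403
W_by_gas = 18592 J.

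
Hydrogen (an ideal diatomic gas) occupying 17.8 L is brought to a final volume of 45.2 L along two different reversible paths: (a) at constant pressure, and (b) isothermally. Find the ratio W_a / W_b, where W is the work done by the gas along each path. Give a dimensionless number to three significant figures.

Path (a) isobaric: W = P₁(V₂ − V₁) → W_a/(P₁V₁) = 1.539.
Path (b) isothermal: W = P₁V₁ ln(V₂/V₁) → W_b/(P₁V₁) = 0.9319.
W_a / W_b = 1.539 / 0.9319 = 1.652.

W_a / W_b ≈ 1.65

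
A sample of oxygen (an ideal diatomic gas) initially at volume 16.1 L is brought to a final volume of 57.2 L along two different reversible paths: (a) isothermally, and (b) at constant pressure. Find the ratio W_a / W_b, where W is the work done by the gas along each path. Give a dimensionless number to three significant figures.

W_a / W_b ≈ 0.497

Path (a) isothermal: W = P₁V₁ ln(V₂/V₁) → W_a/(P₁V₁) = 1.268.
Path (b) isobaric: W = P₁(V₂ − V₁) → W_b/(P₁V₁) = 2.553.
W_a / W_b = 1.268 / 2.553 = 0.4966.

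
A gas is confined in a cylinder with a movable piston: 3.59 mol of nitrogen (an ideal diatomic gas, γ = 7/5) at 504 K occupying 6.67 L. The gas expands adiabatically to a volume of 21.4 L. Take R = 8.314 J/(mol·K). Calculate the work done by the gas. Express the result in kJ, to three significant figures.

W ≈ 14.0 kJ

Adiabatic: TV^(γ−1) = const with γ = 7/5.
T₂ = T₁ (V₁/V₂)^(γ−1) = 504 × (6.67/21.4)^0.4 = 504 × 0.6273 = 316.2 K.
W_by = nCᵥ(T₁ − T₂) = (3.59)(20.79)(504 − 316.2) = 14016 J.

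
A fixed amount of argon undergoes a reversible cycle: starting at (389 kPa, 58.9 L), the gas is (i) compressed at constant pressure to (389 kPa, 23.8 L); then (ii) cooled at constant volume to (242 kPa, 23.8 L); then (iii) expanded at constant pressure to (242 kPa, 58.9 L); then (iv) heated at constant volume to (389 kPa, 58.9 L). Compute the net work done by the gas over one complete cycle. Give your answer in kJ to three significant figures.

Constant-volume legs do no work.
W(i) = (389)(23.8 − 58.9) = -13654 J; W(iii) = (242)(58.9 − 23.8) = 8494 J.
W_net = -13654 + 8494 = -5160 J (the counter-clockwise enclosed area).

W_net ≈ -5.16 kJ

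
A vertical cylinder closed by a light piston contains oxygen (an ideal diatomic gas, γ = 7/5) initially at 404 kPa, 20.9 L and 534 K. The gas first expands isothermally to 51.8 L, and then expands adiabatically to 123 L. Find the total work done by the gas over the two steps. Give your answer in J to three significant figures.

W_total ≈ 13800 J

Step 1 (isothermal): W = P₁V₁ ln(V₂/V₁) = (8444) ln(51.8/20.9) = 7664 J.
After step 1: P = 163 kPa, V = 51.8 L, T = 534 K.
Step 2 (adiabatic): W = (P₁V₁ − P₂V₂)/(γ−1) = (8444 − 5974)/0.4 = 6173 J.
W_total = 7664 + 6173 = 13837 J.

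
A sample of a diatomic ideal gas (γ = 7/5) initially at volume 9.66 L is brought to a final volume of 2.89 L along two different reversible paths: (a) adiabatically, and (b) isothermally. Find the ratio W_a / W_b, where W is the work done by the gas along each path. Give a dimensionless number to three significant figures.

W_a / W_b ≈ 1.29

Path (a) adiabatic: W = P₁V₁(1 − (V₁/V₂)^(γ−1))/(γ−1) → W_a/(P₁V₁) = -1.551.
Path (b) isothermal: W = P₁V₁ ln(V₂/V₁) → W_b/(P₁V₁) = -1.207.
W_a / W_b = -1.551 / -1.207 = 1.285.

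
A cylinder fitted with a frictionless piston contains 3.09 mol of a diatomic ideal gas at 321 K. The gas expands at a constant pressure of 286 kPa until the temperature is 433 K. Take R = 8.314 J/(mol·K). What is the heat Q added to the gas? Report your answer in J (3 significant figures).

Q ≈ 10100 J

Isobaric: W = nRΔT = (3.09)(8.314)(112) = 2877 J.
ΔU = nCᵥΔT with Cᵥ = 5R/2: ΔU = (3.09)(20.79)(112) = 7193 J.
Q = ΔU + W = 7193 + 2877 = 10071 J.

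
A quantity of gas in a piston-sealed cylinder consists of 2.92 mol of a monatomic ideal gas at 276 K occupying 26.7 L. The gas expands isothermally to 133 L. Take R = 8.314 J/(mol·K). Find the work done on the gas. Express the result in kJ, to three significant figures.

Isothermal: W = nRT ln(V₂/V₁).
W = (2.92)(8.314)(276) × ln(133/26.7)
  = 6700 × 1.606
W_by_gas = 10759 J; work on gas = −W_by = -10759 J.

W ≈ -10.8 kJ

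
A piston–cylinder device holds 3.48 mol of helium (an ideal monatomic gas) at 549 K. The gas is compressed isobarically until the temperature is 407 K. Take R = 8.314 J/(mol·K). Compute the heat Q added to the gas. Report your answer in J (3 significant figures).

Isobaric: W = nRΔT = (3.48)(8.314)(-142) = -4108 J.
ΔU = nCᵥΔT with Cᵥ = 3R/2: ΔU = (3.48)(12.47)(-142) = -6163 J.
Q = ΔU + W = -6163 − 4108 = -10271 J.

Q ≈ -10300 J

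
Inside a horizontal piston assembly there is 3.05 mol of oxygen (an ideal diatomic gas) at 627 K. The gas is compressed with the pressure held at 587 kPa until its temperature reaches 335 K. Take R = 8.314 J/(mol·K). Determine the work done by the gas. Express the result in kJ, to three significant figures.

W ≈ -7.40 kJ

Isobaric: W = P ΔV = nR ΔT.
W = (3.05)(8.314)(335 − 627) = -7404 J.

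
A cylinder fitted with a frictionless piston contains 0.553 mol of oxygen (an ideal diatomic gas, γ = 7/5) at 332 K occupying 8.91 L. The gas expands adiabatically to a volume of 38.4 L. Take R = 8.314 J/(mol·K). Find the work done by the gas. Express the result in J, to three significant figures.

Adiabatic: TV^(γ−1) = const with γ = 7/5.
T₂ = T₁ (V₁/V₂)^(γ−1) = 332 × (8.91/38.4)^0.4 = 332 × 0.5575 = 185.1 K.
W_by = nCᵥ(T₁ − T₂) = (0.553)(20.79)(332 − 185.1) = 1689 J.

W ≈ 1690 J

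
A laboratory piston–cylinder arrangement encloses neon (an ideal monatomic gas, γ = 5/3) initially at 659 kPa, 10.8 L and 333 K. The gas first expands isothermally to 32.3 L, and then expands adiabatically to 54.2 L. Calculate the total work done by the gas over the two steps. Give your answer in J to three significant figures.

Step 1 (isothermal): W = P₁V₁ ln(V₂/V₁) = (7117) ln(32.3/10.8) = 7797 J.
After step 1: P = 220.3 kPa, V = 32.3 L, T = 333 K.
Step 2 (adiabatic): W = (P₁V₁ − P₂V₂)/(γ−1) = (7117 − 5040)/0.667 = 3116 J.
W_total = 7797 + 3116 = 10913 J.

W_total ≈ 10900 J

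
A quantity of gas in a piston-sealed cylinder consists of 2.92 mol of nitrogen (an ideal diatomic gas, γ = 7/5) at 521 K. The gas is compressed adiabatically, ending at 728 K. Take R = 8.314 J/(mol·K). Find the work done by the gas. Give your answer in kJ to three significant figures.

W ≈ -12.6 kJ

Adiabatic ⇒ Q = 0, so W_by = −ΔU = nCᵥ(T₁ − T₂).
Cᵥ = 5R/2 = 20.79 J/(mol·K).
W = (2.92)(20.79)(521 − 728) = -12563 J.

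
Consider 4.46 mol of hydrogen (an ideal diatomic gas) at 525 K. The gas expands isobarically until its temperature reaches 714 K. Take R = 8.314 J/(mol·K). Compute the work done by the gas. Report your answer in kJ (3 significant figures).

W ≈ 7.01 kJ

Isobaric: W = P ΔV = nR ΔT.
W = (4.46)(8.314)(714 − 525) = 7008 J.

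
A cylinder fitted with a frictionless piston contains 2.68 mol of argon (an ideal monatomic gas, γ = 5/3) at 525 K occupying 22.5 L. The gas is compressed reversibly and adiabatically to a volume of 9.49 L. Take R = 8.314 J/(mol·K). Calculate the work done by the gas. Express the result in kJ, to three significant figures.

W ≈ -13.7 kJ

Adiabatic: TV^(γ−1) = const with γ = 5/3.
T₂ = T₁ (V₁/V₂)^(γ−1) = 525 × (22.5/9.49)^0.667 = 525 × 1.778 = 933.5 K.
W_by = nCᵥ(T₁ − T₂) = (2.68)(12.47)(525 − 933.5) = -13652 J.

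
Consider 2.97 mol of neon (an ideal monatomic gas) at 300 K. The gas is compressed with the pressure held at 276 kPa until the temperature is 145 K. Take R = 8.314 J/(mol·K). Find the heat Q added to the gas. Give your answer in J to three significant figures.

Isobaric: W = nRΔT = (2.97)(8.314)(-155) = -3827 J.
ΔU = nCᵥΔT with Cᵥ = 3R/2: ΔU = (2.97)(12.47)(-155) = -5741 J.
Q = ΔU + W = -5741 − 3827 = -9568 J.

Q ≈ -9570 J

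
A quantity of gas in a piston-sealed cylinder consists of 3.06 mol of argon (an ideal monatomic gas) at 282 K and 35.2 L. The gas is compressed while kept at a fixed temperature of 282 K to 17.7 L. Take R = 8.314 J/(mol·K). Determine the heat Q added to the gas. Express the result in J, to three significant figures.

Isothermal ⇒ ΔU = 0, so Q = W = nRT ln(V₂/V₁).
Q = (3.06)(8.314)(282) ln(17.7/35.2) = 7174 × -0.6875 = -4932 J.

Q ≈ -4930 J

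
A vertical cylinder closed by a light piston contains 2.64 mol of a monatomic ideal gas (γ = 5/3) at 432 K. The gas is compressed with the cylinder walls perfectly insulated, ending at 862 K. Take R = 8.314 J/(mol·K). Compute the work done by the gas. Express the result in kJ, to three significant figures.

Adiabatic ⇒ Q = 0, so W_by = −ΔU = nCᵥ(T₁ − T₂).
Cᵥ = 3R/2 = 12.47 J/(mol·K).
W = (2.64)(12.47)(432 − 862) = -14157 J.

W ≈ -14.2 kJ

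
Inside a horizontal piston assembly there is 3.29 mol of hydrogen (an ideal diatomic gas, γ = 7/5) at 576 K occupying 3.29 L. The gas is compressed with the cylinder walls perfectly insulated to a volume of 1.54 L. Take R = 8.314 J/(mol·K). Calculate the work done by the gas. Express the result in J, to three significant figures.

W ≈ -14000 J

Adiabatic: TV^(γ−1) = const with γ = 7/5.
T₂ = T₁ (V₁/V₂)^(γ−1) = 576 × (3.29/1.54)^0.4 = 576 × 1.355 = 780.4 K.
W_by = nCᵥ(T₁ − T₂) = (3.29)(20.79)(576 − 780.4) = -13974 J.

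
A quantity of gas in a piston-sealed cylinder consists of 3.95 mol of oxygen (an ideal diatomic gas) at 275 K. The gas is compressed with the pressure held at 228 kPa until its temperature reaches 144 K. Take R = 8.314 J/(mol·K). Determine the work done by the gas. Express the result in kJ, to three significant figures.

Isobaric: W = P ΔV = nR ΔT.
W = (3.95)(8.314)(144 − 275) = -4302 J.

W ≈ -4.30 kJ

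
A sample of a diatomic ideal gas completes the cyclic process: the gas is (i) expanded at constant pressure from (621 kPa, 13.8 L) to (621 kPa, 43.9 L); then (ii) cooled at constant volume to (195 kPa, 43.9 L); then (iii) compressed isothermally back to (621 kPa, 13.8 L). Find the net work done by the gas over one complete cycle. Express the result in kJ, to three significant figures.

W_net ≈ 8.79 kJ

Leg (i): W = PΔV = (621)(43.9 − 13.8) = 18692 J.
Leg (ii): W = 0.
Leg (iii): W = PᵢVᵢ ln(V_f/Vᵢ) = (8560) ln(13.8/43.9) = -9907 J.
W_net = 18692 − 9907 = 8785 J.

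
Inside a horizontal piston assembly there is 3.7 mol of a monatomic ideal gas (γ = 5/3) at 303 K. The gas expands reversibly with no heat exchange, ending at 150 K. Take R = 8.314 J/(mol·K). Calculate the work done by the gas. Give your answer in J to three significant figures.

W ≈ 7060 J

Adiabatic ⇒ Q = 0, so W_by = −ΔU = nCᵥ(T₁ − T₂).
Cᵥ = 3R/2 = 12.47 J/(mol·K).
W = (3.7)(12.47)(303 − 150) = 7060 J.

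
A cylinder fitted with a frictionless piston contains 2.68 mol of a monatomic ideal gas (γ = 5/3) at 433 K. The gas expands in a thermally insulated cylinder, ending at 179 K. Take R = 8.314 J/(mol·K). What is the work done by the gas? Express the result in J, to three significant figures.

Adiabatic ⇒ Q = 0, so W_by = −ΔU = nCᵥ(T₁ − T₂).
Cᵥ = 3R/2 = 12.47 J/(mol·K).
W = (2.68)(12.47)(433 − 179) = 8489 J.

W ≈ 8490 J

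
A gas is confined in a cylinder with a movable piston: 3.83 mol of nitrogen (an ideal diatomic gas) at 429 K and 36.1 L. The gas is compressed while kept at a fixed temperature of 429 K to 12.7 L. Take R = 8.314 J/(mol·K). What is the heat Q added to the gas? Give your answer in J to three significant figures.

Isothermal ⇒ ΔU = 0, so Q = W = nRT ln(V₂/V₁).
Q = (3.83)(8.314)(429) ln(12.7/36.1) = 13660 × -1.045 = -14271 J.

Q ≈ -14300 J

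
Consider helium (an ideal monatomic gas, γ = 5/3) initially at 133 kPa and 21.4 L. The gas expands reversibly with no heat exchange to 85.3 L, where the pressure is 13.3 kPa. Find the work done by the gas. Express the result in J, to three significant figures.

Adiabatic: W = (P₁V₁ − P₂V₂)/(γ − 1) with γ = 5/3.
P₁V₁ = 2846 J, P₂V₂ = 1134 J.
W = (2846 − 1134) / 0.6667 = 2568 J.

W ≈ 2570 J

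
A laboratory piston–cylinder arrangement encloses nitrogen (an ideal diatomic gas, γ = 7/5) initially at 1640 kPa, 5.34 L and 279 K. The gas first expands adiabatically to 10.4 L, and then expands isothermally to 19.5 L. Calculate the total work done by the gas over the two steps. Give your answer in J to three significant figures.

W_total ≈ 9340 J

Step 1 (adiabatic): W = (P₁V₁ − P₂V₂)/(γ−1) = (8758 − 6708)/0.4 = 5124 J.
After step 1: P = 645 kPa, V = 10.4 L, T = 213.7 K.
Step 2 (isothermal): W = P₁V₁ ln(V₂/V₁) = (6708) ln(19.5/10.4) = 4217 J.
W_total = 5124 + 4217 = 9341 J.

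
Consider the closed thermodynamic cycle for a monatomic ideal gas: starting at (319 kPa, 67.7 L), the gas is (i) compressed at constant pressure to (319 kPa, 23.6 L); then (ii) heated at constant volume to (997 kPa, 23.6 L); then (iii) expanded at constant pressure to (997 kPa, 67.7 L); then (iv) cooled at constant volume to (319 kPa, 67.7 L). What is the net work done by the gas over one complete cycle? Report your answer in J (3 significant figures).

W_net ≈ 29900 J

Constant-volume legs do no work.
W(i) = (319)(23.6 − 67.7) = -14068 J; W(iii) = (997)(67.7 − 23.6) = 43968 J.
W_net = -14068 + 43968 = 29900 J (the clockwise enclosed area).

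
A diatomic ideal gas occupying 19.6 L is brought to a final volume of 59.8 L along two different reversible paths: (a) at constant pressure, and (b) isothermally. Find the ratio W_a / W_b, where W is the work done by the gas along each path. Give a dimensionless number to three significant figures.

W_a / W_b ≈ 1.84

Path (a) isobaric: W = P₁(V₂ − V₁) → W_a/(P₁V₁) = 2.051.
Path (b) isothermal: W = P₁V₁ ln(V₂/V₁) → W_b/(P₁V₁) = 1.115.
W_a / W_b = 2.051 / 1.115 = 1.839.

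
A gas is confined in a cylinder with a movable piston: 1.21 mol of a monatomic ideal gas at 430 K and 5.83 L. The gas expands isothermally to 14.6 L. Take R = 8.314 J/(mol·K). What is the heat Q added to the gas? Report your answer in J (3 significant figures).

Q ≈ 3970 J

Isothermal ⇒ ΔU = 0, so Q = W = nRT ln(V₂/V₁).
Q = (1.21)(8.314)(430) ln(14.6/5.83) = 4326 × 0.918 = 3971 J.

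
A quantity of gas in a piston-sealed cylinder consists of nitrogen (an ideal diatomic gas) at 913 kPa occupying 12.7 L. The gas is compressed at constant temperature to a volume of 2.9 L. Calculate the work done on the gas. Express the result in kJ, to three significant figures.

Isothermal: W = nRT ln(V₂/V₁) = P₁V₁ ln(V₂/V₁).
P₁V₁ = (913 kPa)(12.7 L) = 11595 J.
W = 11595 × ln(2.9/12.7) = 11595 × -1.477
W_by_gas = -17125 J; work on gas = −W_by = 17125 J.

W ≈ 17.1 kJ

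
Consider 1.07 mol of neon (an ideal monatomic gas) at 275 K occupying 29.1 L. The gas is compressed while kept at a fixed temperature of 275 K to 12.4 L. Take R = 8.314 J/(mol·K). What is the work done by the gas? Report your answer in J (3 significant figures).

W ≈ -2090 J

Isothermal: W = nRT ln(V₂/V₁).
W = (1.07)(8.314)(275) × ln(12.4/29.1)
  = 2446 × -0.853
W_by_gas = -2087 J.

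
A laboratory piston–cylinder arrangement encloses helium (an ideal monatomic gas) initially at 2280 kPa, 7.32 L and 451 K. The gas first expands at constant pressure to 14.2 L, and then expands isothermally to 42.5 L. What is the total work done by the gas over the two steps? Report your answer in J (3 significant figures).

W_total ≈ 51200 J

Step 1 (isobaric): W = PΔV = (2280 kPa)(14.2 − 7.32 L) = 15686 J.
After step 1: P = 2280 kPa, V = 14.2 L, T = 874.9 K.
Step 2 (isothermal): W = P₁V₁ ln(V₂/V₁) = (32376) ln(42.5/14.2) = 35493 J.
W_total = 15686 + 35493 = 51179 J.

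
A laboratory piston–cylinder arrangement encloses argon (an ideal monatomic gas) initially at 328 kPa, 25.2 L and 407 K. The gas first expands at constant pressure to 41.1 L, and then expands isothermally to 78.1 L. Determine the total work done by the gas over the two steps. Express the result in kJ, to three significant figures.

Step 1 (isobaric): W = PΔV = (328 kPa)(41.1 − 25.2 L) = 5215 J.
After step 1: P = 328 kPa, V = 41.1 L, T = 663.8 K.
Step 2 (isothermal): W = P₁V₁ ln(V₂/V₁) = (13481) ln(78.1/41.1) = 8654 J.
W_total = 5215 + 8654 = 13870 J.

W_total ≈ 13.9 kJ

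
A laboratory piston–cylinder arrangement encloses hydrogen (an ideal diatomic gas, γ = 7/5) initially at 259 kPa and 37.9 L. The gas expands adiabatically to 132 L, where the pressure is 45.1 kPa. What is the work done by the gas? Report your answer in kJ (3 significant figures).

W ≈ 9.66 kJ

Adiabatic: W = (P₁V₁ − P₂V₂)/(γ − 1) with γ = 7/5.
P₁V₁ = 9816 J, P₂V₂ = 5953 J.
W = (9816 − 5953) / 0.4 = 9657 J.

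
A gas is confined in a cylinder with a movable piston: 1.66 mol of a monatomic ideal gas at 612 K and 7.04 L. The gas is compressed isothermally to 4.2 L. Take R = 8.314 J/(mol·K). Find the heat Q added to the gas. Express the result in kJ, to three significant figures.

Isothermal ⇒ ΔU = 0, so Q = W = nRT ln(V₂/V₁).
Q = (1.66)(8.314)(612) ln(4.2/7.04) = 8446 × -0.5165 = -4363 J.

Q ≈ -4.36 kJ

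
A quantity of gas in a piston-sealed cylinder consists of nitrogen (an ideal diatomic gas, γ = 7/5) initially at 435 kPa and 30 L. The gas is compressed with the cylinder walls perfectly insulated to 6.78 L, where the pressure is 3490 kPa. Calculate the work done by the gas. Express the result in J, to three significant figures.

Adiabatic: W = (P₁V₁ − P₂V₂)/(γ − 1) with γ = 7/5.
P₁V₁ = 13050 J, P₂V₂ = 23662 J.
W = (13050 − 23662) / 0.4 = -26531 J.

W ≈ -26500 J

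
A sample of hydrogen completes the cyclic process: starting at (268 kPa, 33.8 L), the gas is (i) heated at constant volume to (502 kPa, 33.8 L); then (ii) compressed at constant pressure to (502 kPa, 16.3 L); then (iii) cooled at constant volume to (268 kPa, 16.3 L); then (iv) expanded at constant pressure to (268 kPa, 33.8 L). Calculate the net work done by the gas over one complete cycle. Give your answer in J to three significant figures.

W_net ≈ -4090 J

Constant-volume legs do no work.
W(ii) = (502)(16.3 − 33.8) = -8785 J; W(iv) = (268)(33.8 − 16.3) = 4690 J.
W_net = -8785 + 4690 = -4095 J (the counter-clockwise enclosed area).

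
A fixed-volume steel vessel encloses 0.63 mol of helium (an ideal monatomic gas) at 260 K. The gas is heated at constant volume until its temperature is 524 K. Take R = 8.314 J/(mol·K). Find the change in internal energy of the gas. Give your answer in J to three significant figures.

ΔU ≈ 2070 J

Constant volume ⇒ W = 0, so Q = ΔU = nCᵥΔT with Cᵥ = 3R/2 = 12.47 J/(mol·K).
ΔU = (0.63)(12.47)(524 − 260) = 2074 J.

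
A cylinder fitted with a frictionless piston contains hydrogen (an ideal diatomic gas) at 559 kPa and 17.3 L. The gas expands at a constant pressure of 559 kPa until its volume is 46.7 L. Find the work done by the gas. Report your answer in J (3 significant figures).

Isobaric: W = P ΔV.
W = (559 kPa)(46.7 − 17.3 L) = (559)(29.4) = 16435 J.

W ≈ 16400 J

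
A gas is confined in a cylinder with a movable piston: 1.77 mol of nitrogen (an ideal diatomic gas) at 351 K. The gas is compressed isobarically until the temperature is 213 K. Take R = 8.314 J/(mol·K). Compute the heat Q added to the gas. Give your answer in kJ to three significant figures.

Q ≈ -7.11 kJ

Isobaric: W = nRΔT = (1.77)(8.314)(-138) = -2031 J.
ΔU = nCᵥΔT with Cᵥ = 5R/2: ΔU = (1.77)(20.79)(-138) = -5077 J.
Q = ΔU + W = -5077 − 2031 = -7108 J.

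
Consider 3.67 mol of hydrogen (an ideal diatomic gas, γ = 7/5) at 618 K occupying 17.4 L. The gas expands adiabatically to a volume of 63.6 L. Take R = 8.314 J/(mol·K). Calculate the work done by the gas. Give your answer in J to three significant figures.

W ≈ 19100 J

Adiabatic: TV^(γ−1) = const with γ = 7/5.
T₂ = T₁ (V₁/V₂)^(γ−1) = 618 × (17.4/63.6)^0.4 = 618 × 0.5954 = 368 K.
W_by = nCᵥ(T₁ − T₂) = (3.67)(20.79)(618 − 368) = 19072 J.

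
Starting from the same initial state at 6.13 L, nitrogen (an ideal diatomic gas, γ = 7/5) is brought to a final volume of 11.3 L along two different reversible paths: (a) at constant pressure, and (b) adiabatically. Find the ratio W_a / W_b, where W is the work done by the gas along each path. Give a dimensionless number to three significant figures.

Path (a) isobaric: W = P₁(V₂ − V₁) → W_a/(P₁V₁) = 0.8434.
Path (b) adiabatic: W = P₁V₁(1 − (V₁/V₂)^(γ−1))/(γ−1) → W_b/(P₁V₁) = 0.5425.
W_a / W_b = 0.8434 / 0.5425 = 1.555.

W_a / W_b ≈ 1.55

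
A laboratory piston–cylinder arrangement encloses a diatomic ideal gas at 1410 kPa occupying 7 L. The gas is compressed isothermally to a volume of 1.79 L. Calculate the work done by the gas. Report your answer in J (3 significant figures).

W ≈ -13500 J

Isothermal: W = nRT ln(V₂/V₁) = P₁V₁ ln(V₂/V₁).
P₁V₁ = (1410 kPa)(7 L) = 9870 J.
W = 9870 × ln(1.79/7) = 9870 × -1.364
W_by_gas = -13460 J.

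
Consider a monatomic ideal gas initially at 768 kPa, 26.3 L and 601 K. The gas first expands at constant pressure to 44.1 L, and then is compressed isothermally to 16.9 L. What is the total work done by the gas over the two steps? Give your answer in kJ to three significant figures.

Step 1 (isobaric): W = PΔV = (768 kPa)(44.1 − 26.3 L) = 13670 J.
After step 1: P = 768 kPa, V = 44.1 L, T = 1008 K.
Step 2 (isothermal): W = P₁V₁ ln(V₂/V₁) = (33869) ln(16.9/44.1) = -32485 J.
W_total = 13670 − 32485 = -18815 J.

W_total ≈ -18.8 kJ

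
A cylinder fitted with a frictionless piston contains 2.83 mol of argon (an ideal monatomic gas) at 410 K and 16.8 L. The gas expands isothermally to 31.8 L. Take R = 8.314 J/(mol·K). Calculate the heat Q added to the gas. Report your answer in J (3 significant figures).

Q ≈ 6160 J

Isothermal ⇒ ΔU = 0, so Q = W = nRT ln(V₂/V₁).
Q = (2.83)(8.314)(410) ln(31.8/16.8) = 9647 × 0.6381 = 6155 J.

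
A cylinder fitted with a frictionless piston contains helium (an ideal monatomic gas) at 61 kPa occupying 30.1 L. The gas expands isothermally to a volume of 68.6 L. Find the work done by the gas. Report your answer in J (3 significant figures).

W ≈ 1510 J

Isothermal: W = nRT ln(V₂/V₁) = P₁V₁ ln(V₂/V₁).
P₁V₁ = (61 kPa)(30.1 L) = 1836 J.
W = 1836 × ln(68.6/30.1) = 1836 × 0.8238
W_by_gas = 1513 J.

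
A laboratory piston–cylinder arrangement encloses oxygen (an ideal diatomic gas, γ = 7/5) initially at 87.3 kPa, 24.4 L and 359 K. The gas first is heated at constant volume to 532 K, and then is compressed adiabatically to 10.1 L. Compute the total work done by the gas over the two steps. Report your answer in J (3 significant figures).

W_total ≈ -3340 J

Step 1 (isochoric): W = 0 (constant volume).
After step 1: P = 129.4 kPa (V unchanged).
Step 2 (adiabatic): W = (P₁V₁ − P₂V₂)/(γ−1) = (3157 − 4492)/0.4 = -3339 J.
W_total = 0 − 3339 = -3339 J.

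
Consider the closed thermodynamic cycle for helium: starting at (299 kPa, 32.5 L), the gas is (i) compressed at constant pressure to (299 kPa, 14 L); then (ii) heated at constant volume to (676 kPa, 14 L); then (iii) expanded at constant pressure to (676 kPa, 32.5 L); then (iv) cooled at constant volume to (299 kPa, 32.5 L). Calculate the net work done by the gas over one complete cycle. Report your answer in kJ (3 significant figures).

Constant-volume legs do no work.
W(i) = (299)(14 − 32.5) = -5532 J; W(iii) = (676)(32.5 − 14) = 12506 J.
W_net = -5532 + 12506 = 6974 J (the clockwise enclosed area).

W_net ≈ 6.97 kJ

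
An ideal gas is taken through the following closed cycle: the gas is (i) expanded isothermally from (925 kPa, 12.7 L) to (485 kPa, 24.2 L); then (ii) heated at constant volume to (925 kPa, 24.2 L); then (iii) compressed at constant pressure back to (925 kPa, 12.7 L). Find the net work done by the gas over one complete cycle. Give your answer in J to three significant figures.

W_net ≈ -3060 J

Leg (i): W = PᵢVᵢ ln(V_f/Vᵢ) = (11748) ln(24.2/12.7) = 7574 J.
Leg (ii): W = 0.
Leg (iii): W = PΔV = (925)(12.7 − 24.2) = -10638 J.
W_net = 7574 − 10638 = -3063 J.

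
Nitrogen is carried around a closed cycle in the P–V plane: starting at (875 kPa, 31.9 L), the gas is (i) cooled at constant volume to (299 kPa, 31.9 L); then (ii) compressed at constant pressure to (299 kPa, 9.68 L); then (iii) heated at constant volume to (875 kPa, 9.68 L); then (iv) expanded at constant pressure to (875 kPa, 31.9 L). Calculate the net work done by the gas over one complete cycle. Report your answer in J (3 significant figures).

Constant-volume legs do no work.
W(ii) = (299)(9.68 − 31.9) = -6644 J; W(iv) = (875)(31.9 − 9.68) = 19442 J.
W_net = -6644 + 19442 = 12799 J (the clockwise enclosed area).

W_net ≈ 12800 J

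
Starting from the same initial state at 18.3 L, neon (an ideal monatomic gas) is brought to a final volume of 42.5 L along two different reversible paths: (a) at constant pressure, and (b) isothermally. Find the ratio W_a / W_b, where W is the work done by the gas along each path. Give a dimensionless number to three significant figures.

W_a / W_b ≈ 1.57

Path (a) isobaric: W = P₁(V₂ − V₁) → W_a/(P₁V₁) = 1.322.
Path (b) isothermal: W = P₁V₁ ln(V₂/V₁) → W_b/(P₁V₁) = 0.8426.
W_a / W_b = 1.322 / 0.8426 = 1.569.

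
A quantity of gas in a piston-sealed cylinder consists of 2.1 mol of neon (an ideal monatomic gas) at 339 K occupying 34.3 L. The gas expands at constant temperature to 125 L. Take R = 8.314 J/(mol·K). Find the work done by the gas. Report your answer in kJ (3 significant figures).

Isothermal: W = nRT ln(V₂/V₁).
W = (2.1)(8.314)(339) × ln(125/34.3)
  = 5919 × 1.293
W_by_gas = 7654 J.

W ≈ 7.65 kJ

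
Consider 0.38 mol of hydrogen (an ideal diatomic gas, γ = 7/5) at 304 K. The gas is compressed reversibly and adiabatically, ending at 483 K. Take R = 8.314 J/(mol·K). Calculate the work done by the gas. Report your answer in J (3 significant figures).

W ≈ -1410 J

Adiabatic ⇒ Q = 0, so W_by = −ΔU = nCᵥ(T₁ − T₂).
Cᵥ = 5R/2 = 20.79 J/(mol·K).
W = (0.38)(20.79)(304 − 483) = -1414 J.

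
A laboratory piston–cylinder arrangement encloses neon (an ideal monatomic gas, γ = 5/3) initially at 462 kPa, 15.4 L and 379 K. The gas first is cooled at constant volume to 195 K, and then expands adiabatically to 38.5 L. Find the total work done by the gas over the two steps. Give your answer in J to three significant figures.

Step 1 (isochoric): W = 0 (constant volume).
After step 1: P = 237.7 kPa (V unchanged).
Step 2 (adiabatic): W = (P₁V₁ − P₂V₂)/(γ−1) = (3661 − 1987)/0.667 = 2510 J.
W_total = 0 + 2510 = 2510 J.

W_total ≈ 2510 J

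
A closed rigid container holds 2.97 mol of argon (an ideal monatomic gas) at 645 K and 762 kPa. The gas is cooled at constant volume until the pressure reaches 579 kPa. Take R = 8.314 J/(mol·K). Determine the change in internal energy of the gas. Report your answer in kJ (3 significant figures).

Constant volume ⇒ W = 0, so Q = ΔU = nCᵥΔT with Cᵥ = 3R/2 = 12.47 J/(mol·K).
At constant V, T₂/T₁ = P₂/P₁ ⇒ ΔT = T₁(P₂/P₁ − 1) = 645·(579/762 − 1) = -154.9 K.
ΔU = (2.97)(12.47)(-154.9) = -5737 J.

ΔU ≈ -5.74 kJ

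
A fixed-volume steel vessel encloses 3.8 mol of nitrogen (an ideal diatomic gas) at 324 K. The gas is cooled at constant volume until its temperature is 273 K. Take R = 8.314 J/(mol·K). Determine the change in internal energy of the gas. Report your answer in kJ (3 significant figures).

Constant volume ⇒ W = 0, so Q = ΔU = nCᵥΔT with Cᵥ = 5R/2 = 20.79 J/(mol·K).
ΔU = (3.8)(20.79)(273 − 324) = -4028 J.

ΔU ≈ -4.03 kJ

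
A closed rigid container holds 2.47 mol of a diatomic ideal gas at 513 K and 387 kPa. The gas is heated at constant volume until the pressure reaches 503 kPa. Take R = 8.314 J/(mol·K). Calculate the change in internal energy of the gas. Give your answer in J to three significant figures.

Constant volume ⇒ W = 0, so Q = ΔU = nCᵥΔT with Cᵥ = 5R/2 = 20.79 J/(mol·K).
At constant V, T₂/T₁ = P₂/P₁ ⇒ ΔT = T₁(P₂/P₁ − 1) = 513·(503/387 − 1) = 153.8 K.
ΔU = (2.47)(20.79)(153.8) = 7894 J.

ΔU ≈ 7890 J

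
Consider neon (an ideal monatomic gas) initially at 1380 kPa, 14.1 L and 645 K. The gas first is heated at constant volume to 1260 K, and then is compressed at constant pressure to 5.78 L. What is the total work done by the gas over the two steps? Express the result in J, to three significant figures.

W_total ≈ -22400 J

Step 1 (isochoric): W = 0 (constant volume).
After step 1: P = 2696 kPa (V unchanged).
Step 2 (isobaric): W = PΔV = (2696 kPa)(5.78 − 14.1 L) = -22429 J.
W_total = 0 − 22429 = -22429 J.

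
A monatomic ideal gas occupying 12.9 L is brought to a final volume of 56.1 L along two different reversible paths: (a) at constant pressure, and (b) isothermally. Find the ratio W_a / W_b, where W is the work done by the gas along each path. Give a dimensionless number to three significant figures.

Path (a) isobaric: W = P₁(V₂ − V₁) → W_a/(P₁V₁) = 3.349.
Path (b) isothermal: W = P₁V₁ ln(V₂/V₁) → W_b/(P₁V₁) = 1.47.
W_a / W_b = 3.349 / 1.47 = 2.278.

W_a / W_b ≈ 2.28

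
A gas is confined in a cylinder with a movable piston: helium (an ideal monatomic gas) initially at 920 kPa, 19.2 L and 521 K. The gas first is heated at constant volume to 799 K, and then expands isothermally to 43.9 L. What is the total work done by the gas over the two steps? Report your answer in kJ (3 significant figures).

W_total ≈ 22.4 kJ

Step 1 (isochoric): W = 0 (constant volume).
After step 1: P = 1411 kPa (V unchanged).
Step 2 (isothermal): W = P₁V₁ ln(V₂/V₁) = (27089) ln(43.9/19.2) = 22403 J.
W_total = 0 + 22403 = 22403 J.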